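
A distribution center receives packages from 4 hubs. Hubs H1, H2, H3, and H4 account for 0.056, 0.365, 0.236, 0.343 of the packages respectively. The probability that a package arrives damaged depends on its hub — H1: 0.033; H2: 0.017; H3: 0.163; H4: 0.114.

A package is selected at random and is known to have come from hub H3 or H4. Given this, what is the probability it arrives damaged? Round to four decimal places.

Let S = {H3, H4}.
P(S) = 0.236 + 0.343 = 0.579.
P(D ∩ S) = 0.163·0.236 + 0.114·0.343 = 0.038468 + 0.039102 = 0.07757.
P(D | S) = 0.07757 / 0.579 = 0.133972…

0.1340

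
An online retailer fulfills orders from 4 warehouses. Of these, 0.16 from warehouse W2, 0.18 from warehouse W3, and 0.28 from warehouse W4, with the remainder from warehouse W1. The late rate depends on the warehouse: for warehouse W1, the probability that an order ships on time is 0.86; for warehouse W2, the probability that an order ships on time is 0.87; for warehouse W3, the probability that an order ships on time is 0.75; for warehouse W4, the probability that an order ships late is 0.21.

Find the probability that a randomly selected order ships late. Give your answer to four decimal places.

P(L) ≈ 0.1778

P(W1) = 1 − (0.16 + 0.18 + 0.28) = 0.38.
P(L|W1) = 1 − 0.86 = 0.14.
P(L|W2) = 1 − 0.87 = 0.13.
P(L|W3) = 1 − 0.75 = 0.25.
P(L) = P(L|W1)·P(W1) + P(L|W2)·P(W2) + P(L|W3)·P(W3) + P(L|W4)·P(W4)
      = 0.14·0.38 + 0.13·0.16 + 0.25·0.18 + 0.21·0.28
      = 0.0532 + 0.0208 + 0.045 + 0.0588 = 0.1778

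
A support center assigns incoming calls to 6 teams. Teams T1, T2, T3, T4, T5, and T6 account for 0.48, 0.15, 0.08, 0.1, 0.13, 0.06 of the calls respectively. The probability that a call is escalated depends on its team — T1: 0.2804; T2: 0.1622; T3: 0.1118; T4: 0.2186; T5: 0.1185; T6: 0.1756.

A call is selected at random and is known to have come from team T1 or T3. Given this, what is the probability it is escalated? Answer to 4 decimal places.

Let S = {T1, T3}.
P(S) = 0.48 + 0.08 = 0.56.
P(E ∩ S) = 0.2804·0.48 + 0.1118·0.08 = 0.134592 + 0.008944 = 0.143536.
P(E | S) = 0.143536 / 0.56 = 0.256314…

0.2563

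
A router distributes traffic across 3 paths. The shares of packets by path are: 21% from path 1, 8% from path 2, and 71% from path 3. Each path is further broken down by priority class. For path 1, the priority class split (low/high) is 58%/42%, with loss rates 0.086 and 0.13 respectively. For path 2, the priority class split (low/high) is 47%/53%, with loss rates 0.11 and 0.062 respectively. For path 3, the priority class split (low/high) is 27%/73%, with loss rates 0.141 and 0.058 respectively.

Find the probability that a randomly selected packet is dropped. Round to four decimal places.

P(L|1) = 0.58·0.086 + 0.42·0.13 = 0.04988 + 0.0546 = 0.10448
P(L|2) = 0.47·0.11 + 0.53·0.062 = 0.0517 + 0.03286 = 0.08456
P(L|3) = 0.27·0.141 + 0.73·0.058 = 0.03807 + 0.04234 = 0.08041
Then overall,
P(L) = 0.21·0.10448 + 0.08·0.08456 + 0.71·0.08041
      = 0.0219408 + 0.0067648 + 0.0570911 = 0.0857967

0.0858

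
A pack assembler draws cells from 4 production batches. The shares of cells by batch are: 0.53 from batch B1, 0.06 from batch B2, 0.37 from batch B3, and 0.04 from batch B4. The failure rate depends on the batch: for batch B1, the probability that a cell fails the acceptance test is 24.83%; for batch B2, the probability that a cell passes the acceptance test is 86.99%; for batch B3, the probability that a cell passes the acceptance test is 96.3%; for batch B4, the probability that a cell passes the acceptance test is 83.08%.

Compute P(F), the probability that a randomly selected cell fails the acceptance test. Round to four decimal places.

P(F|B2) = 1 − 0.8699 = 0.1301.
P(F|B3) = 1 − 0.963 = 0.037.
P(F|B4) = 1 − 0.8308 = 0.1692.
Summing over the partition,
P(F) = P(F|B1)·P(B1) + P(F|B2)·P(B2) + P(F|B3)·P(B3) + P(F|B4)·P(B4)
      = 0.2483·0.53 + 0.1301·0.06 + 0.037·0.37 + 0.1692·0.04
      = 0.131599 + 0.007806 + 0.01369 + 0.006768 = 0.159863

P(F) ≈ 0.1599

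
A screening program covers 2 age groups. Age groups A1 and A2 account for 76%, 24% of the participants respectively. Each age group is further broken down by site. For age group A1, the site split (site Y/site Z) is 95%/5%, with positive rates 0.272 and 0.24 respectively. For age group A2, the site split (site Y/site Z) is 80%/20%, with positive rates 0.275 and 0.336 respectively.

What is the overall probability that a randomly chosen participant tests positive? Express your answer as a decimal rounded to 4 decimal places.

P(T) ≈ 0.2744

P(T|A1) = 0.95·0.272 + 0.05·0.24 = 0.2584 + 0.012 = 0.2704
P(T|A2) = 0.8·0.275 + 0.2·0.336 = 0.22 + 0.0672 = 0.2872
By total probability over the outer partition,
P(T) = 0.76·0.2704 + 0.24·0.2872
      = 0.205504 + 0.068928 = 0.274432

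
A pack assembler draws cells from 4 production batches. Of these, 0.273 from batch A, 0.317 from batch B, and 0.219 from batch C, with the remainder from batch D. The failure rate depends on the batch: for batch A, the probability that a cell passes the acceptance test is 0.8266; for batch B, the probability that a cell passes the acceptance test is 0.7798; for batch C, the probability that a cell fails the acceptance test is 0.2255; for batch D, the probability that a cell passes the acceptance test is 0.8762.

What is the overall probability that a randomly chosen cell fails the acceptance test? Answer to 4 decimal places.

0.1902

P(D) = 1 − (0.273 + 0.317 + 0.219) = 0.191.
P(F|A) = 1 − 0.8266 = 0.1734.
P(F|B) = 1 − 0.7798 = 0.2202.
P(F|D) = 1 − 0.8762 = 0.1238.
P(F) = P(F|A)·P(A) + P(F|B)·P(B) + P(F|C)·P(C) + P(F|D)·P(D)
      = 0.1734·0.273 + 0.2202·0.317 + 0.2255·0.219 + 0.1238·0.191
      = 0.0473382 + 0.0698034 + 0.0493845 + 0.0236458 = 0.1901719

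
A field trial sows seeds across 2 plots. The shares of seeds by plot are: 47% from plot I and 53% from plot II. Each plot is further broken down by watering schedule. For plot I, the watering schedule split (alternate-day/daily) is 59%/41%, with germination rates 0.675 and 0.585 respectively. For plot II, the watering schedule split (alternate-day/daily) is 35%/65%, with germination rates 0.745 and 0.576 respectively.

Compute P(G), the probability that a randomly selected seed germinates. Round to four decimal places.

P(G|I) = 0.59·0.675 + 0.41·0.585 = 0.39825 + 0.23985 = 0.6381
P(G|II) = 0.35·0.745 + 0.65·0.576 = 0.26075 + 0.3744 = 0.63515
Then overall,
P(G) = 0.47·0.6381 + 0.53·0.63515
      = 0.299907 + 0.3366295 = 0.6365365

P(G) ≈ 0.6365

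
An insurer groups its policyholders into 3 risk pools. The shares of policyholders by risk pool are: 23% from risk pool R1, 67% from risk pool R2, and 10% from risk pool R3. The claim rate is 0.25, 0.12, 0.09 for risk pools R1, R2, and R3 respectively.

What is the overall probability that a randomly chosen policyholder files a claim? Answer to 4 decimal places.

0.1469

P(C) = P(C|R1)·P(R1) + P(C|R2)·P(R2) + P(C|R3)·P(R3)
      = 0.25·0.23 + 0.12·0.67 + 0.09·0.1
      = 0.0575 + 0.0804 + 0.009 = 0.1469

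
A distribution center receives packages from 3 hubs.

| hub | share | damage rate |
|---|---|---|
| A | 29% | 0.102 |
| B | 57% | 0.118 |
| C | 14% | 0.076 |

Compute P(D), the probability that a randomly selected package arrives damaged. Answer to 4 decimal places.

P(D) ≈ 0.1075

P(D) = P(D|A)·P(A) + P(D|B)·P(B) + P(D|C)·P(C)
      = 0.102·0.29 + 0.118·0.57 + 0.076·0.14
      = 0.02958 + 0.06726 + 0.01064 = 0.10748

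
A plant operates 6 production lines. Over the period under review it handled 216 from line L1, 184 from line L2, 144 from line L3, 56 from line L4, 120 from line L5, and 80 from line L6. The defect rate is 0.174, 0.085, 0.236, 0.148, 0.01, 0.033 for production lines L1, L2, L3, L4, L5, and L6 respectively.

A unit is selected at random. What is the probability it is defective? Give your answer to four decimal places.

Total: 216 + 184 + 144 + 56 + 120 + 80 = 800.
P(L1) = 216/800 = 0.27. P(L2) = 184/800 = 0.23. P(L3) = 144/800 = 0.18. P(L4) = 56/800 = 0.07. P(L5) = 120/800 = 0.15. P(L6) = 80/800 = 0.1.
P(D) = P(D|L1)·P(L1) + P(D|L2)·P(L2) + P(D|L3)·P(L3) + P(D|L4)·P(L4) + P(D|L5)·P(L5) + P(D|L6)·P(L6)
      = 0.174·0.27 + 0.085·0.23 + 0.236·0.18 + 0.148·0.07 + 0.01·0.15 + 0.033·0.1
      = 0.04698 + 0.01955 + 0.04248 + 0.01036 + 0.0015 + 0.0033 = 0.12417

P(D) ≈ 0.1242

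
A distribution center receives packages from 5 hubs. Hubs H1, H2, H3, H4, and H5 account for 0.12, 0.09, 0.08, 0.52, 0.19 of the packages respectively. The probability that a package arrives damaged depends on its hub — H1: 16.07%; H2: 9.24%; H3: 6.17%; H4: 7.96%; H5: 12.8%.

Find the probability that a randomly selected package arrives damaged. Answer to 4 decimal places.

By the law of total probability,
P(D) = P(D|H1)·P(H1) + P(D|H2)·P(H2) + P(D|H3)·P(H3) + P(D|H4)·P(H4) + P(D|H5)·P(H5)
      = 0.1607·0.12 + 0.0924·0.09 + 0.0617·0.08 + 0.0796·0.52 + 0.128·0.19
      = 0.019284 + 0.008316 + 0.004936 + 0.041392 + 0.02432 = 0.098248

0.0982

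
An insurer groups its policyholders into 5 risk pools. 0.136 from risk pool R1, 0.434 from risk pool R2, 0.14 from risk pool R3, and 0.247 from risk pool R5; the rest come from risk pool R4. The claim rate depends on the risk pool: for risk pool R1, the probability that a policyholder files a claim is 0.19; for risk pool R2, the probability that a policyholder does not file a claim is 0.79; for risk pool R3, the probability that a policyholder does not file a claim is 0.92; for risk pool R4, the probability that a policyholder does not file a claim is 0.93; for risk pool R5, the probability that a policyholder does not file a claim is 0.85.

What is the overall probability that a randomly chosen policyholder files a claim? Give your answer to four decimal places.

P(R4) = 1 − (0.136 + 0.434 + 0.14 + 0.247) = 0.043.
P(C|R2) = 1 − 0.79 = 0.21.
P(C|R3) = 1 − 0.92 = 0.08.
P(C|R4) = 1 − 0.93 = 0.07.
P(C|R5) = 1 − 0.85 = 0.15.
Using total probability over the partition,
P(C) = P(C|R1)·P(R1) + P(C|R2)·P(R2) + P(C|R3)·P(R3) + P(C|R4)·P(R4) + P(C|R5)·P(R5)
      = 0.19·0.136 + 0.21·0.434 + 0.08·0.14 + 0.07·0.043 + 0.15·0.247
      = 0.02584 + 0.09114 + 0.0112 + 0.00301 + 0.03705 = 0.16824

0.1682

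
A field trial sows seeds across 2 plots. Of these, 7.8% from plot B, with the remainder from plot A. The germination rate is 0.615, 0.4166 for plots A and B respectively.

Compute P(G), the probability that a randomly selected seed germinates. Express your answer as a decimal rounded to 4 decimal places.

P(A) = 1 − (0.078) = 0.922.
P(G) = P(G|A)·P(A) + P(G|B)·P(B)
      = 0.615·0.922 + 0.4166·0.078
      = 0.56703 + 0.0324948 = 0.5995248

0.5995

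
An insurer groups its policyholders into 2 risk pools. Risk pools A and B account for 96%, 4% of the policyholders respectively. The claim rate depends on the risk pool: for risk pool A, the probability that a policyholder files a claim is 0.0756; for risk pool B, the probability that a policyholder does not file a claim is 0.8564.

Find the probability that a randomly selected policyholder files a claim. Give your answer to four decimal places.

P(C) ≈ 0.0783

P(C|B) = 1 − 0.8564 = 0.1436.
P(C) = P(C|A)·P(A) + P(C|B)·P(B)
      = 0.0756·0.96 + 0.1436·0.04
      = 0.072576 + 0.005744 = 0.07832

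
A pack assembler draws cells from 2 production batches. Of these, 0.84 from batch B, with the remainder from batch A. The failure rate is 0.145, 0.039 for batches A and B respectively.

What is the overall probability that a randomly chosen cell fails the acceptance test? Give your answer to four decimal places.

P(A) = 1 − (0.84) = 0.16.
Summing over the partition,
P(F) = P(F|A)·P(A) + P(F|B)·P(B)
      = 0.145·0.16 + 0.039·0.84
      = 0.0232 + 0.03276 = 0.05596

0.0560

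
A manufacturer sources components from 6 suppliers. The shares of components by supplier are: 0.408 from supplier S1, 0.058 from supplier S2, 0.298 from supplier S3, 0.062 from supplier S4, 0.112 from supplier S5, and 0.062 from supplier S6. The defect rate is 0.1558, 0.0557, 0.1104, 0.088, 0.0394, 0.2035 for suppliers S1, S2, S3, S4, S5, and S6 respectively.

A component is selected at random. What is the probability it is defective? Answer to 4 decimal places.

P(D) ≈ 0.1222

Using total probability over the partition,
P(D) = P(D|S1)·P(S1) + P(D|S2)·P(S2) + P(D|S3)·P(S3) + P(D|S4)·P(S4) + P(D|S5)·P(S5) + P(D|S6)·P(S6)
      = 0.1558·0.408 + 0.0557·0.058 + 0.1104·0.298 + 0.088·0.062 + 0.0394·0.112 + 0.2035·0.062
      = 0.0635664 + 0.0032306 + 0.0328992 + 0.005456 + 0.0044128 + 0.012617 = 0.122182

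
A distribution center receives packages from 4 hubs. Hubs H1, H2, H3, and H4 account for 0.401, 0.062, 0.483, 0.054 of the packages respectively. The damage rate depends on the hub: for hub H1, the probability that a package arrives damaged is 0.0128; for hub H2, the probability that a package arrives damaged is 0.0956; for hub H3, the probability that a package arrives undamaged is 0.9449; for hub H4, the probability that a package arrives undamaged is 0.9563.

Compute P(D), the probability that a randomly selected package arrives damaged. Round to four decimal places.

0.0400

P(D|H3) = 1 − 0.9449 = 0.0551.
P(D|H4) = 1 − 0.9563 = 0.0437.
Summing over the partition,
P(D) = P(D|H1)·P(H1) + P(D|H2)·P(H2) + P(D|H3)·P(H3) + P(D|H4)·P(H4)
      = 0.0128·0.401 + 0.0956·0.062 + 0.0551·0.483 + 0.0437·0.054
      = 0.0051328 + 0.0059272 + 0.0266133 + 0.0023598 = 0.0400331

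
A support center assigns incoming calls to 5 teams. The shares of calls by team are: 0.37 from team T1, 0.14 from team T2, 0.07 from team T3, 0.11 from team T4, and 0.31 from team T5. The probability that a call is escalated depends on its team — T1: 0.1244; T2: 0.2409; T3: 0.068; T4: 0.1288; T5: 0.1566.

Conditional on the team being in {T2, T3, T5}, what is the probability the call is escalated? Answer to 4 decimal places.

0.1674

Let S = {T2, T3, T5}.
P(S) = 0.14 + 0.07 + 0.31 = 0.52.
P(E ∩ S) = 0.2409·0.14 + 0.068·0.07 + 0.1566·0.31 = 0.033726 + 0.00476 + 0.048546 = 0.087032.
P(E | S) = 0.087032 / 0.52 = 0.167369…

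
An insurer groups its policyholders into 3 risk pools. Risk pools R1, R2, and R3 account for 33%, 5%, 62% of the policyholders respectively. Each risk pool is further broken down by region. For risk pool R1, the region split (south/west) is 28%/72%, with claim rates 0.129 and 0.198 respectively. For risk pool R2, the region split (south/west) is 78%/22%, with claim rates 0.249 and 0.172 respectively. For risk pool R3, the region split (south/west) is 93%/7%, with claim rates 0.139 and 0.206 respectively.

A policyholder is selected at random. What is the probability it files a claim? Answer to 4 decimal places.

P(C|R1) = 0.28·0.129 + 0.72·0.198 = 0.03612 + 0.14256 = 0.17868
P(C|R2) = 0.78·0.249 + 0.22·0.172 = 0.19422 + 0.03784 = 0.23206
P(C|R3) = 0.93·0.139 + 0.07·0.206 = 0.12927 + 0.01442 = 0.14369
By total probability over the outer partition,
P(C) = 0.33·0.17868 + 0.05·0.23206 + 0.62·0.14369
      = 0.0589644 + 0.011603 + 0.0890878 = 0.1596552

P(C) ≈ 0.1597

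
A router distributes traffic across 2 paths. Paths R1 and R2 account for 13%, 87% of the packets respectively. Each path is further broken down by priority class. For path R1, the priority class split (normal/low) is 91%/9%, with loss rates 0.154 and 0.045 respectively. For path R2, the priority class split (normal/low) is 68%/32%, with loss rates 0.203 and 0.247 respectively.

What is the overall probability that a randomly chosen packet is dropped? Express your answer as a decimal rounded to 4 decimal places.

P(L|R1) = 0.91·0.154 + 0.09·0.045 = 0.14014 + 0.00405 = 0.14419
P(L|R2) = 0.68·0.203 + 0.32·0.247 = 0.13804 + 0.07904 = 0.21708
Then overall,
P(L) = 0.13·0.14419 + 0.87·0.21708
      = 0.0187447 + 0.1888596 = 0.2076043

P(L) ≈ 0.2076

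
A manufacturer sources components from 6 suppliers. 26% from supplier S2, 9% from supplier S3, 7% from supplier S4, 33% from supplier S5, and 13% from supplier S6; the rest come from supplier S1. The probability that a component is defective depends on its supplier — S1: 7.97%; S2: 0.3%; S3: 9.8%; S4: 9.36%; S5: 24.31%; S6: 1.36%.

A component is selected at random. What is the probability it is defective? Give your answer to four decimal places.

P(D) ≈ 0.1077

P(S1) = 1 − (0.26 + 0.09 + 0.07 + 0.33 + 0.13) = 0.12.
P(D) = P(D|S1)·P(S1) + P(D|S2)·P(S2) + P(D|S3)·P(S3) + P(D|S4)·P(S4) + P(D|S5)·P(S5) + P(D|S6)·P(S6)
      = 0.0797·0.12 + 0.003·0.26 + 0.098·0.09 + 0.0936·0.07 + 0.2431·0.33 + 0.0136·0.13
      = 0.009564 + 0.00078 + 0.00882 + 0.006552 + 0.080223 + 0.001768 = 0.107707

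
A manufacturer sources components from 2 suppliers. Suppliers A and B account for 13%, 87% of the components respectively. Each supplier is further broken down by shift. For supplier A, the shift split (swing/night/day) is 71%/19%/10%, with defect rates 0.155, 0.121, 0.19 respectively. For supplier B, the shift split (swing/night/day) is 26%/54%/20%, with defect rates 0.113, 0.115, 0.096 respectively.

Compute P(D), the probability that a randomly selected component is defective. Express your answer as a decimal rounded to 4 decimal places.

0.1161

P(D|A) = 0.71·0.155 + 0.19·0.121 + 0.1·0.19 = 0.11005 + 0.02299 + 0.019 = 0.15204
P(D|B) = 0.26·0.113 + 0.54·0.115 + 0.2·0.096 = 0.02938 + 0.0621 + 0.0192 = 0.11068
Then overall,
P(D) = 0.13·0.15204 + 0.87·0.11068
      = 0.0197652 + 0.0962916 = 0.1160568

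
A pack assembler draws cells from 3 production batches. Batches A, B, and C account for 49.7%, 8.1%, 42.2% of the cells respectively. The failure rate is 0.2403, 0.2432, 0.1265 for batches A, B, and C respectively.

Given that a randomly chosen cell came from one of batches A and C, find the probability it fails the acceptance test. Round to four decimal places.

P(F|S) ≈ 0.1880

Let S = {A, C}.
P(S) = 0.497 + 0.422 = 0.919.
P(F ∩ S) = 0.2403·0.497 + 0.1265·0.422 = 0.1194291 + 0.053383 = 0.1728121.
P(F | S) = 0.1728121 / 0.919 = 0.188044…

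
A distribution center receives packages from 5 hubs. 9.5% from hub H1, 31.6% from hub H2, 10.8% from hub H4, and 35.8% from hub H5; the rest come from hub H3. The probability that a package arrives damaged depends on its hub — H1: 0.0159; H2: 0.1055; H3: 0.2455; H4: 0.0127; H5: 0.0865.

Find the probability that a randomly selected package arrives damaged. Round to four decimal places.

P(D) ≈ 0.0974

P(H3) = 1 − (0.095 + 0.316 + 0.108 + 0.358) = 0.123.
By the law of total probability,
P(D) = P(D|H1)·P(H1) + P(D|H2)·P(H2) + P(D|H3)·P(H3) + P(D|H4)·P(H4) + P(D|H5)·P(H5)
      = 0.0159·0.095 + 0.1055·0.316 + 0.2455·0.123 + 0.0127·0.108 + 0.0865·0.358
      = 0.0015105 + 0.033338 + 0.0301965 + 0.0013716 + 0.030967 = 0.0973836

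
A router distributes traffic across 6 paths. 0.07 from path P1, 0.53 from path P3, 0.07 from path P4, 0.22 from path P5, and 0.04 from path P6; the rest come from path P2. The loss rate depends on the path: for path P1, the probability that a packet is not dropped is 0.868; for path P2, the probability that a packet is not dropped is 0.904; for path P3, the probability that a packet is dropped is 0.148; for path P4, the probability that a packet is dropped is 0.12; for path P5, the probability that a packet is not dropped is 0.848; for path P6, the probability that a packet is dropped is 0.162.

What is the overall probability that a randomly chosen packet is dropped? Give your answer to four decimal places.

P(P2) = 1 − (0.07 + 0.53 + 0.07 + 0.22 + 0.04) = 0.07.
P(L|P1) = 1 − 0.868 = 0.132.
P(L|P2) = 1 − 0.904 = 0.096.
P(L|P5) = 1 − 0.848 = 0.152.
Using total probability over the partition,
P(L) = P(L|P1)·P(P1) + P(L|P2)·P(P2) + P(L|P3)·P(P3) + P(L|P4)·P(P4) + P(L|P5)·P(P5) + P(L|P6)·P(P6)
      = 0.132·0.07 + 0.096·0.07 + 0.148·0.53 + 0.12·0.07 + 0.152·0.22 + 0.162·0.04
      = 0.00924 + 0.00672 + 0.07844 + 0.0084 + 0.03344 + 0.00648 = 0.14272

0.1427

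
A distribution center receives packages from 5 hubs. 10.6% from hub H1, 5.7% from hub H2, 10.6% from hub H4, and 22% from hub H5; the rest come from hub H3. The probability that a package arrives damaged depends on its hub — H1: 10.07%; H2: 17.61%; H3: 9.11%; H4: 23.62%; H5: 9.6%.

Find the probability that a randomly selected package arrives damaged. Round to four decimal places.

0.1134

P(H3) = 1 − (0.106 + 0.057 + 0.106 + 0.22) = 0.511.
P(D) = P(D|H1)·P(H1) + P(D|H2)·P(H2) + P(D|H3)·P(H3) + P(D|H4)·P(H4) + P(D|H5)·P(H5)
      = 0.1007·0.106 + 0.1761·0.057 + 0.0911·0.511 + 0.2362·0.106 + 0.096·0.22
      = 0.0106742 + 0.0100377 + 0.0465521 + 0.0250372 + 0.02112 = 0.1134212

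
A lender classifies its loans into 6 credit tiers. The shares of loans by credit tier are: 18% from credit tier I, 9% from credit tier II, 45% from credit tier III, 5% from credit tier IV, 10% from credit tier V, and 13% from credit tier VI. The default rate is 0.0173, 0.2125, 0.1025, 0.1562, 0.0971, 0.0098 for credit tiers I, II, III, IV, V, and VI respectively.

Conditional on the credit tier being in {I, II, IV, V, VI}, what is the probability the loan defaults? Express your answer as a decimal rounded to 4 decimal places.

0.0746

Let S = {I, II, IV, V, VI}.
P(S) = 0.18 + 0.09 + 0.05 + 0.1 + 0.13 = 0.55.
P(D ∩ S) = 0.0173·0.18 + 0.2125·0.09 + 0.1562·0.05 + 0.0971·0.1 + 0.0098·0.13 = 0.003114 + 0.019125 + 0.00781 + 0.00971 + 0.001274 = 0.041033.
P(D | S) = 0.041033 / 0.55 = 0.074605…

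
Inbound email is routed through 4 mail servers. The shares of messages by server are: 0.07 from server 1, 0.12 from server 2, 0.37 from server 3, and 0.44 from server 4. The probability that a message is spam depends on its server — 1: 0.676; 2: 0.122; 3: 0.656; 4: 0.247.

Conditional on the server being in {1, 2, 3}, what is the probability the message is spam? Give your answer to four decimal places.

Let J = {1, 2, 3}.
P(J) = 0.07 + 0.12 + 0.37 = 0.56.
P(S ∩ J) = 0.676·0.07 + 0.122·0.12 + 0.656·0.37 = 0.04732 + 0.01464 + 0.24272 = 0.30468.
P(S | J) = 0.30468 / 0.56 = 0.544071…

0.5441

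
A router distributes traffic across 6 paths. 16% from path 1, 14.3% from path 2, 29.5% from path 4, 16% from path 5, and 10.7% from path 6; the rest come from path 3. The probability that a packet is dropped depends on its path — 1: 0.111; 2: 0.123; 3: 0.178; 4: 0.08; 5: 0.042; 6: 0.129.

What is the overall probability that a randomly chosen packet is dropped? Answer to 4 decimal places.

P(L) ≈ 0.1035

P(3) = 1 − (0.16 + 0.143 + 0.295 + 0.16 + 0.107) = 0.135.
P(L) = P(L|1)·P(1) + P(L|2)·P(2) + P(L|3)·P(3) + P(L|4)·P(4) + P(L|5)·P(5) + P(L|6)·P(6)
      = 0.111·0.16 + 0.123·0.143 + 0.178·0.135 + 0.08·0.295 + 0.042·0.16 + 0.129·0.107
      = 0.01776 + 0.017589 + 0.02403 + 0.0236 + 0.00672 + 0.013803 = 0.103502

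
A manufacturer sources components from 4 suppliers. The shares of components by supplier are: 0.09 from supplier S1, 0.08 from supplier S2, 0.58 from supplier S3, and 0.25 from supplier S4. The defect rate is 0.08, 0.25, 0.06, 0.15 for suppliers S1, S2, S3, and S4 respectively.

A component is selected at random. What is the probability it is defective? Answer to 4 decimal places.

Summing over the partition,
P(D) = P(D|S1)·P(S1) + P(D|S2)·P(S2) + P(D|S3)·P(S3) + P(D|S4)·P(S4)
      = 0.08·0.09 + 0.25·0.08 + 0.06·0.58 + 0.15·0.25
      = 0.0072 + 0.02 + 0.0348 + 0.0375 = 0.0995

P(D) ≈ 0.0995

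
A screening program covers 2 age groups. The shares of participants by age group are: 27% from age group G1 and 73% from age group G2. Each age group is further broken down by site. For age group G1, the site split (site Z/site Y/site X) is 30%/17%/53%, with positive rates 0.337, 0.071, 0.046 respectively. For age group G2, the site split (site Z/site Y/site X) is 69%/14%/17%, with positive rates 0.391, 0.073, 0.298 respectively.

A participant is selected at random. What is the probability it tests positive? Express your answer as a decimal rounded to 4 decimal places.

P(T|G1) = 0.3·0.337 + 0.17·0.071 + 0.53·0.046 = 0.1011 + 0.01207 + 0.02438 = 0.13755
P(T|G2) = 0.69·0.391 + 0.14·0.073 + 0.17·0.298 = 0.26979 + 0.01022 + 0.05066 = 0.33067
Then overall,
P(T) = 0.27·0.13755 + 0.73·0.33067
      = 0.0371385 + 0.2413891 = 0.2785276

0.2785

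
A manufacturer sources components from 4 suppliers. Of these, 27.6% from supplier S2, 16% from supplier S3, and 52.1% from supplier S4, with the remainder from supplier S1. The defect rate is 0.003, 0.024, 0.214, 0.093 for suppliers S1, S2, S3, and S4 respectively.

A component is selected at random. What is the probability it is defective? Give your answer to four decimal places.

P(S1) = 1 − (0.276 + 0.16 + 0.521) = 0.043.
P(D) = P(D|S1)·P(S1) + P(D|S2)·P(S2) + P(D|S3)·P(S3) + P(D|S4)·P(S4)
      = 0.003·0.043 + 0.024·0.276 + 0.214·0.16 + 0.093·0.521
      = 0.000129 + 0.006624 + 0.03424 + 0.048453 = 0.089446

P(D) ≈ 0.0894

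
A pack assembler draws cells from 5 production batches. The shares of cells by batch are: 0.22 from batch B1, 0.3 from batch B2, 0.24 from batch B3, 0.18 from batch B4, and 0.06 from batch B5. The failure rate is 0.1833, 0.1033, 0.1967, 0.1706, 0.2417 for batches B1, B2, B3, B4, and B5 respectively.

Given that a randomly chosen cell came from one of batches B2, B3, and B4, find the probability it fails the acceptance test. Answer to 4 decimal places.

P(F|S) ≈ 0.1513

Let S = {B2, B3, B4}.
P(S) = 0.3 + 0.24 + 0.18 = 0.72.
P(F ∩ S) = 0.1033·0.3 + 0.1967·0.24 + 0.1706·0.18 = 0.03099 + 0.047208 + 0.030708 = 0.108906.
P(F | S) = 0.108906 / 0.72 = 0.151258…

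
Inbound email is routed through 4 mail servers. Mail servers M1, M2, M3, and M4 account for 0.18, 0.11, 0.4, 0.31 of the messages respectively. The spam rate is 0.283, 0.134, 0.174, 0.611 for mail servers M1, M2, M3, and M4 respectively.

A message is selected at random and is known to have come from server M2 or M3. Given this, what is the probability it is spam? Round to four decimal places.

Let J = {M2, M3}.
P(J) = 0.11 + 0.4 = 0.51.
P(S ∩ J) = 0.134·0.11 + 0.174·0.4 = 0.01474 + 0.0696 = 0.08434.
P(S | J) = 0.08434 / 0.51 = 0.165373…

0.1654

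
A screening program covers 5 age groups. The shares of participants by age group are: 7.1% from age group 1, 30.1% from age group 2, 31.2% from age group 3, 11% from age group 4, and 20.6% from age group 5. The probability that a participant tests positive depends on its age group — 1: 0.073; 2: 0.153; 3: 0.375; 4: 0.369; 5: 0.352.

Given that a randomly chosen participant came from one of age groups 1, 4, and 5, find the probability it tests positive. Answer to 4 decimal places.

P(T|S) ≈ 0.3056

Let S = {1, 4, 5}.
P(S) = 0.071 + 0.11 + 0.206 = 0.387.
P(T ∩ S) = 0.073·0.071 + 0.369·0.11 + 0.352·0.206 = 0.005183 + 0.04059 + 0.072512 = 0.118285.
P(T | S) = 0.118285 / 0.387 = 0.305646…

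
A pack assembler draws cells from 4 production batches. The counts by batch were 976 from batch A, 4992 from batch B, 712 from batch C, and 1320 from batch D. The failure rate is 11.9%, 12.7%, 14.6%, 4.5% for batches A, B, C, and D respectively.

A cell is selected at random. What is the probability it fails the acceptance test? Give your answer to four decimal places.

P(F) ≈ 0.1142

Total: 976 + 4992 + 712 + 1320 = 8000.
P(A) = 976/8000 = 0.122. P(B) = 4992/8000 = 0.624. P(C) = 712/8000 = 0.089. P(D) = 1320/8000 = 0.165.
P(F) = P(F|A)·P(A) + P(F|B)·P(B) + P(F|C)·P(C) + P(F|D)·P(D)
      = 0.119·0.122 + 0.127·0.624 + 0.146·0.089 + 0.045·0.165
      = 0.014518 + 0.079248 + 0.012994 + 0.007425 = 0.114185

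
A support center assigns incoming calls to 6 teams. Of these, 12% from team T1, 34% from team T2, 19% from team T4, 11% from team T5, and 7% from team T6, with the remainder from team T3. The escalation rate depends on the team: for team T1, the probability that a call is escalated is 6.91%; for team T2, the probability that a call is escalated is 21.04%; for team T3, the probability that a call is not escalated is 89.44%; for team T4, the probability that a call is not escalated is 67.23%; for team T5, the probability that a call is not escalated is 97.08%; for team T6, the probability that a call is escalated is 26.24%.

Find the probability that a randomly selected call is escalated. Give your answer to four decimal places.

0.1816

P(T3) = 1 − (0.12 + 0.34 + 0.19 + 0.11 + 0.07) = 0.17.
P(E|T3) = 1 − 0.8944 = 0.1056.
P(E|T4) = 1 − 0.6723 = 0.3277.
P(E|T5) = 1 − 0.9708 = 0.0292.
P(E) = P(E|T1)·P(T1) + P(E|T2)·P(T2) + P(E|T3)·P(T3) + P(E|T4)·P(T4) + P(E|T5)·P(T5) + P(E|T6)·P(T6)
      = 0.0691·0.12 + 0.2104·0.34 + 0.1056·0.17 + 0.3277·0.19 + 0.0292·0.11 + 0.2624·0.07
      = 0.008292 + 0.071536 + 0.017952 + 0.062263 + 0.003212 + 0.018368 = 0.181623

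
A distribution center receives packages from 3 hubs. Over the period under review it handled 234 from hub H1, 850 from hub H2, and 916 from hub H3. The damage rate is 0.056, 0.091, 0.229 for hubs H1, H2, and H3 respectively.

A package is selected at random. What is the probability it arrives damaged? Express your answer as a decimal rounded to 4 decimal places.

0.1501

Total: 234 + 850 + 916 = 2000.
P(H1) = 234/2000 = 0.117. P(H2) = 850/2000 = 0.425. P(H3) = 916/2000 = 0.458.
Summing over the partition,
P(D) = P(D|H1)·P(H1) + P(D|H2)·P(H2) + P(D|H3)·P(H3)
      = 0.056·0.117 + 0.091·0.425 + 0.229·0.458
      = 0.006552 + 0.038675 + 0.104882 = 0.150109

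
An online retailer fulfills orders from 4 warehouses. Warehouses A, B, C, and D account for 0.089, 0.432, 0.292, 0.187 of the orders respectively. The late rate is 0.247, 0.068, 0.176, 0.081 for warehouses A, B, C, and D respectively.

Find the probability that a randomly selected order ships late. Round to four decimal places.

By the law of total probability,
P(L) = P(L|A)·P(A) + P(L|B)·P(B) + P(L|C)·P(C) + P(L|D)·P(D)
      = 0.247·0.089 + 0.068·0.432 + 0.176·0.292 + 0.081·0.187
      = 0.021983 + 0.029376 + 0.051392 + 0.015147 = 0.117898

P(L) ≈ 0.1179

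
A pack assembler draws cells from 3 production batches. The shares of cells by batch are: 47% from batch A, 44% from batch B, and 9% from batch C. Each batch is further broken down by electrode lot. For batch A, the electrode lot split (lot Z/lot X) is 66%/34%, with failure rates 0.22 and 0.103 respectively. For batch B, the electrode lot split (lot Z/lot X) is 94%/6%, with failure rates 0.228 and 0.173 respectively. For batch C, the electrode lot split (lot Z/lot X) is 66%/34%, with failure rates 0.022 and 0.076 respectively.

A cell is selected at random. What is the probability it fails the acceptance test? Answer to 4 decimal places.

P(F) ≈ 0.1872

P(F|A) = 0.66·0.22 + 0.34·0.103 = 0.1452 + 0.03502 = 0.18022
P(F|B) = 0.94·0.228 + 0.06·0.173 = 0.21432 + 0.01038 = 0.2247
P(F|C) = 0.66·0.022 + 0.34·0.076 = 0.01452 + 0.02584 = 0.04036
Then overall,
P(F) = 0.47·0.18022 + 0.44·0.2247 + 0.09·0.04036
      = 0.0847034 + 0.098868 + 0.0036324 = 0.1872038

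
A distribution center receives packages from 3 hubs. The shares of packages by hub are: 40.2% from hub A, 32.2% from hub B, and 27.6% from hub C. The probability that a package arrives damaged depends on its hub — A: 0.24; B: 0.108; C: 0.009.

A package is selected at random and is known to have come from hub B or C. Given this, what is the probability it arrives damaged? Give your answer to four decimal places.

P(D|S) ≈ 0.0623

Let S = {B, C}.
P(S) = 0.322 + 0.276 = 0.598.
P(D ∩ S) = 0.108·0.322 + 0.009·0.276 = 0.034776 + 0.002484 = 0.03726.
P(D | S) = 0.03726 / 0.598 = 0.062308…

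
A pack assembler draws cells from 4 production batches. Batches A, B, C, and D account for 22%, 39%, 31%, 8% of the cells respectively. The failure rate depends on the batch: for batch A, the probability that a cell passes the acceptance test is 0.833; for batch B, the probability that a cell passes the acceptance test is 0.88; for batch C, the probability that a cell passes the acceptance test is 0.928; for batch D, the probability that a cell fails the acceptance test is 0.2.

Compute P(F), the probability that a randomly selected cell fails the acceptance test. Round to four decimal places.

P(F) ≈ 0.1219

P(F|A) = 1 − 0.833 = 0.167.
P(F|B) = 1 − 0.88 = 0.12.
P(F|C) = 1 − 0.928 = 0.072.
By the law of total probability,
P(F) = P(F|A)·P(A) + P(F|B)·P(B) + P(F|C)·P(C) + P(F|D)·P(D)
      = 0.167·0.22 + 0.12·0.39 + 0.072·0.31 + 0.2·0.08
      = 0.03674 + 0.0468 + 0.02232 + 0.016 = 0.12186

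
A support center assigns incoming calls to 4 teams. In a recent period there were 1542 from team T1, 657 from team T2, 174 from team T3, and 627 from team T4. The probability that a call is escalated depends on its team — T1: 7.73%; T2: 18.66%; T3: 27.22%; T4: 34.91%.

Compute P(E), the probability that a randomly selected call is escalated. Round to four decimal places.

P(E) ≈ 0.1693

Total: 1542 + 657 + 174 + 627 = 3000.
P(T1) = 1542/3000 = 0.514. P(T2) = 657/3000 = 0.219. P(T3) = 174/3000 = 0.058. P(T4) = 627/3000 = 0.209.
Using total probability over the partition,
P(E) = P(E|T1)·P(T1) + P(E|T2)·P(T2) + P(E|T3)·P(T3) + P(E|T4)·P(T4)
      = 0.0773·0.514 + 0.1866·0.219 + 0.2722·0.058 + 0.3491·0.209
      = 0.0397322 + 0.0408654 + 0.0157876 + 0.0729619 = 0.1693471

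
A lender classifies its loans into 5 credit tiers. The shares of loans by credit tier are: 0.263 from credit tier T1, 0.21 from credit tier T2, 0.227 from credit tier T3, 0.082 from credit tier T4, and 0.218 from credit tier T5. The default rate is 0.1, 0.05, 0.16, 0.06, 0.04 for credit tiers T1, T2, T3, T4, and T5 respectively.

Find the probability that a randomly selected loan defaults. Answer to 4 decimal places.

P(D) = P(D|T1)·P(T1) + P(D|T2)·P(T2) + P(D|T3)·P(T3) + P(D|T4)·P(T4) + P(D|T5)·P(T5)
      = 0.1·0.263 + 0.05·0.21 + 0.16·0.227 + 0.06·0.082 + 0.04·0.218
      = 0.0263 + 0.0105 + 0.03632 + 0.00492 + 0.00872 = 0.08676

P(D) ≈ 0.0868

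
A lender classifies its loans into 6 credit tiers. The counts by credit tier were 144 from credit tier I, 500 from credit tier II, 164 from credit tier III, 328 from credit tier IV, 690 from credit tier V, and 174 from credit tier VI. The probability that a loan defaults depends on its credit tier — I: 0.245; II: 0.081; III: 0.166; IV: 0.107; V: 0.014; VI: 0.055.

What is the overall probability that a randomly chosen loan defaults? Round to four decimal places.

Total: 144 + 500 + 164 + 328 + 690 + 174 = 2000.
P(I) = 144/2000 = 0.072. P(II) = 500/2000 = 0.25. P(III) = 164/2000 = 0.082. P(IV) = 328/2000 = 0.164. P(V) = 690/2000 = 0.345. P(VI) = 174/2000 = 0.087.
Summing over the partition,
P(D) = P(D|I)·P(I) + P(D|II)·P(II) + P(D|III)·P(III) + P(D|IV)·P(IV) + P(D|V)·P(V) + P(D|VI)·P(VI)
      = 0.245·0.072 + 0.081·0.25 + 0.166·0.082 + 0.107·0.164 + 0.014·0.345 + 0.055·0.087
      = 0.01764 + 0.02025 + 0.013612 + 0.017548 + 0.00483 + 0.004785 = 0.078665

0.0787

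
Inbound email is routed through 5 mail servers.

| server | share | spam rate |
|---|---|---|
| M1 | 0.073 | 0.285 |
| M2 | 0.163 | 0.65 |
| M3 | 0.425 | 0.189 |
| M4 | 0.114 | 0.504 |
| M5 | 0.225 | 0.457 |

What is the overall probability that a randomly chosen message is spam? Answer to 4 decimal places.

P(S) ≈ 0.3674

Using total probability over the partition,
P(S) = P(S|M1)·P(M1) + P(S|M2)·P(M2) + P(S|M3)·P(M3) + P(S|M4)·P(M4) + P(S|M5)·P(M5)
      = 0.285·0.073 + 0.65·0.163 + 0.189·0.425 + 0.504·0.114 + 0.457·0.225
      = 0.020805 + 0.10595 + 0.080325 + 0.057456 + 0.102825 = 0.367361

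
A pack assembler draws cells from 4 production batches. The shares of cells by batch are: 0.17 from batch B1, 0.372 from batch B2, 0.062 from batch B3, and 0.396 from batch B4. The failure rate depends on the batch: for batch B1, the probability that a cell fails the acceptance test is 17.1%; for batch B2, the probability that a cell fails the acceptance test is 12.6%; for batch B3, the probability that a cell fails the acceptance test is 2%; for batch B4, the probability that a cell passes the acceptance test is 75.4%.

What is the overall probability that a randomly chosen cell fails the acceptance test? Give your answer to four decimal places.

P(F|B4) = 1 − 0.754 = 0.246.
By the law of total probability,
P(F) = P(F|B1)·P(B1) + P(F|B2)·P(B2) + P(F|B3)·P(B3) + P(F|B4)·P(B4)
      = 0.171·0.17 + 0.126·0.372 + 0.02·0.062 + 0.246·0.396
      = 0.02907 + 0.046872 + 0.00124 + 0.097416 = 0.174598

P(F) ≈ 0.1746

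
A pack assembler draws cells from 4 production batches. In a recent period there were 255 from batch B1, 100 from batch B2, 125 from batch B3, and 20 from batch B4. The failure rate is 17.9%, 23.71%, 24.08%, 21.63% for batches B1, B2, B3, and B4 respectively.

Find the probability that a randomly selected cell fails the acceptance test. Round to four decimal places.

Total: 255 + 100 + 125 + 20 = 500.
P(B1) = 255/500 = 0.51. P(B2) = 100/500 = 0.2. P(B3) = 125/500 = 0.25. P(B4) = 20/500 = 0.04.
P(F) = P(F|B1)·P(B1) + P(F|B2)·P(B2) + P(F|B3)·P(B3) + P(F|B4)·P(B4)
      = 0.179·0.51 + 0.2371·0.2 + 0.2408·0.25 + 0.2163·0.04
      = 0.09129 + 0.04742 + 0.0602 + 0.008652 = 0.207562

0.2076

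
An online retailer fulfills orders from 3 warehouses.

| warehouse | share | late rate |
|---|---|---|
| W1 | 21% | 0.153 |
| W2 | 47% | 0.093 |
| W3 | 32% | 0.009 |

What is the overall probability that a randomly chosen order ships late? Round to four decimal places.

P(L) ≈ 0.0787

Using total probability over the partition,
P(L) = P(L|W1)·P(W1) + P(L|W2)·P(W2) + P(L|W3)·P(W3)
      = 0.153·0.21 + 0.093·0.47 + 0.009·0.32
      = 0.03213 + 0.04371 + 0.00288 = 0.07872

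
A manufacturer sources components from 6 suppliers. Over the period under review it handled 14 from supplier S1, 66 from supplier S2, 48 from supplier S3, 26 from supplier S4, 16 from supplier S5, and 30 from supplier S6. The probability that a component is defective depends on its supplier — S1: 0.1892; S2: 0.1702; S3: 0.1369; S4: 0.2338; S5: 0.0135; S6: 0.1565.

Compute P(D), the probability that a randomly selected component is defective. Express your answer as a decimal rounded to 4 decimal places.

P(D) ≈ 0.1572

Total: 14 + 66 + 48 + 26 + 16 + 30 = 200.
P(S1) = 14/200 = 0.07. P(S2) = 66/200 = 0.33. P(S3) = 48/200 = 0.24. P(S4) = 26/200 = 0.13. P(S5) = 16/200 = 0.08. P(S6) = 30/200 = 0.15.
Using total probability over the partition,
P(D) = P(D|S1)·P(S1) + P(D|S2)·P(S2) + P(D|S3)·P(S3) + P(D|S4)·P(S4) + P(D|S5)·P(S5) + P(D|S6)·P(S6)
      = 0.1892·0.07 + 0.1702·0.33 + 0.1369·0.24 + 0.2338·0.13 + 0.0135·0.08 + 0.1565·0.15
      = 0.013244 + 0.056166 + 0.032856 + 0.030394 + 0.00108 + 0.023475 = 0.157215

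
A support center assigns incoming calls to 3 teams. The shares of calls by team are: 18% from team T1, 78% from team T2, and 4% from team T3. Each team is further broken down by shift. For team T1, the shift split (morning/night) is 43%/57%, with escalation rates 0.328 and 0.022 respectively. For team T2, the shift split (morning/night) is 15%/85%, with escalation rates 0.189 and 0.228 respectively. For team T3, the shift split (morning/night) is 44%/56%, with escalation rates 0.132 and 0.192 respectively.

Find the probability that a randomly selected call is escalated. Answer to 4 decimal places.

0.2075

P(E|T1) = 0.43·0.328 + 0.57·0.022 = 0.14104 + 0.01254 = 0.15358
P(E|T2) = 0.15·0.189 + 0.85·0.228 = 0.02835 + 0.1938 = 0.22215
P(E|T3) = 0.44·0.132 + 0.56·0.192 = 0.05808 + 0.10752 = 0.1656
Then overall,
P(E) = 0.18·0.15358 + 0.78·0.22215 + 0.04·0.1656
      = 0.0276444 + 0.173277 + 0.006624 = 0.2075454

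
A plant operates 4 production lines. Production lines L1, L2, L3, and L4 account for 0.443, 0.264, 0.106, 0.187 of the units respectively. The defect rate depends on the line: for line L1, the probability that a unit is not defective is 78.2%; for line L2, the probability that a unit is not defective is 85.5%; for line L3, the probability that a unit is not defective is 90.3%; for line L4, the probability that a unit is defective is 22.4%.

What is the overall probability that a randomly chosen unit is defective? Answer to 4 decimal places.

P(D) ≈ 0.1870

P(D|L1) = 1 − 0.782 = 0.218.
P(D|L2) = 1 − 0.855 = 0.145.
P(D|L3) = 1 − 0.903 = 0.097.
Summing over the partition,
P(D) = P(D|L1)·P(L1) + P(D|L2)·P(L2) + P(D|L3)·P(L3) + P(D|L4)·P(L4)
      = 0.218·0.443 + 0.145·0.264 + 0.097·0.106 + 0.224·0.187
      = 0.096574 + 0.03828 + 0.010282 + 0.041888 = 0.187024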